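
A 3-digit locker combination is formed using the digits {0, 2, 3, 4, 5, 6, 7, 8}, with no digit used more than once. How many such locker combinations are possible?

336

With no repetition, fill the 3 digits in order: 8 choices, then 7, down to 6.
8 × 7 × 6 = 336.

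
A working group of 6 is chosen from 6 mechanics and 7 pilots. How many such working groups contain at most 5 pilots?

1709

Split by how many pilots are chosen (0 through 5).
Sum: C(7,0)·C(6,6) + C(7,1)·C(6,5) + C(7,2)·C(6,4) + C(7,3)·C(6,3) + C(7,4)·C(6,2) + C(7,5)·C(6,1) = 1 + 42 + 315 + 700 + 525 + 126 = 1709.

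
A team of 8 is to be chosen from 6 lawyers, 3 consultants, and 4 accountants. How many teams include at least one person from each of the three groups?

1233

Unrestricted: C(13,8) = 1287 ways to pick any 8 of the 13.
Selections missing a whole group: no lawyers → C(7,8) = 0; no consultants → C(10,8) = 45; no accountants → C(9,8) = 9.
Add back selections omitting two groups (i.e. drawn from a single group): C(6,8) + C(3,8) + C(4,8) = 0.
By inclusion–exclusion: 1287 − 54 + 0 = 1233.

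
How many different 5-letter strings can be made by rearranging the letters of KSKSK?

Letter multiplicities in KSKSK: K×3, S×2.
The number of distinct arrangements is 5!/(3!·2!) = 120/12 = 10.

10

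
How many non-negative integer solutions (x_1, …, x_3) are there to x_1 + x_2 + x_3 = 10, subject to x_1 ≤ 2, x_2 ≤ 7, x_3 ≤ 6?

Without the upper bounds there are C(12,2) = 66 ways to split 10 among 3 variables.
Subtract solutions that violate a single cap (substitute x_i' = x_i − (cap_i+1)): x_1 ≥ 3 gives C(9,2) = 36; x_2 ≥ 8 gives C(4,2) = 6; x_3 ≥ 7 gives C(5,2) = 10. Together 52.
Add back pairs where two caps are both exceeded: 0 + 1 + 0 = 1.
By inclusion–exclusion the count is 66 − 52 + 1 = 15.

15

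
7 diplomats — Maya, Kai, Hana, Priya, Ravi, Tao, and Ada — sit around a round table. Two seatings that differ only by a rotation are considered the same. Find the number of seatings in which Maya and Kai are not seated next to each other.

Without the restriction there are (6)! = 720 seatings.
Seatings with Maya beside Kai: treat them as a block with 2 internal orders, giving 2 × (5)! = 240.
Subtracting, 720 − 240 = 480.

480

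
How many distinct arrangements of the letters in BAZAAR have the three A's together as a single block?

24

Treat the 3 copies of A as a single block. The multiset to arrange is then {AAA, B, R, Z}, 4 items in all.
All 4 items are distinct, so there are (4)! = 24 arrangements.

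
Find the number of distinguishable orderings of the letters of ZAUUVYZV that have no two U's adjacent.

There are 8!/(2!·2!·2!) = 5040 arrangements of ZAUUVYZV in total.
If the two U's are adjacent, glue them into one block, leaving 7 items to arrange: (7)!/(2!·2!) = 1260 ways.
Hence 5040 − 1260 = 3780.

3780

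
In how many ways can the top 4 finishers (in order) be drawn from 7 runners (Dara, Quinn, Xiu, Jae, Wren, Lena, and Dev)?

840

This is an ordered selection of 4 from 7: P(7,4).
That gives 7 × 6 × 5 × 4 = 840.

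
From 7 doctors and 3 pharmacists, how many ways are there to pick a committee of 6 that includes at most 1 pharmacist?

70

Split by how many pharmacists are chosen (0 through 1).
Sum: C(3,0)·C(7,6) + C(3,1)·C(7,5) = 7 + 63 = 70.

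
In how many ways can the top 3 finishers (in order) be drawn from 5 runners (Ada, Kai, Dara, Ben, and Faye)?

60

This is an ordered selection of 3 from 5: P(5,3).
That gives 5 × 4 × 3 = 60.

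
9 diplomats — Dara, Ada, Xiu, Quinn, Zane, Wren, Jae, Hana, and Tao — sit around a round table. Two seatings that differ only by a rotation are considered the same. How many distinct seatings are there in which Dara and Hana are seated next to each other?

10080

Glue Dara and Hana into a block (2 internal orders). Seating 8 units around a circle gives (7)! arrangements.
So 2 × (7)! = 2 × 5040 = 10080.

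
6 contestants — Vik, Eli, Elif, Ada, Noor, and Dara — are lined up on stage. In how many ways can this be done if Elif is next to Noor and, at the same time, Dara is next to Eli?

96

Treat {Elif,Noor} as one block (2 orders) and {Dara,Eli} as another (2 orders).
That leaves 4 units to arrange: 2 × 2 × 4! = 4 × 24 = 96.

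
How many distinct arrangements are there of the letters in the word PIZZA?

The 5 letters of PIZZA have repeats: Z appearing twice.
Dividing 5! = 120 by 2! = 2 for the repeated letters gives 60.

60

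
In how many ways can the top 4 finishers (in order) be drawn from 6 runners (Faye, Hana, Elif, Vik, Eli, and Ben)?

This is an ordered selection of 4 from 6: P(6,4).
That gives 6 × 5 × 4 × 3 = 360.

360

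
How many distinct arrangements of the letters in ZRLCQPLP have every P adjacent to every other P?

2520

Treat the 2 copies of P as a single block. The multiset to arrange is then {PP, C, L, L, Q, R, Z}, 7 items in all.
That gives (7)!/(2!) = 2520 arrangements.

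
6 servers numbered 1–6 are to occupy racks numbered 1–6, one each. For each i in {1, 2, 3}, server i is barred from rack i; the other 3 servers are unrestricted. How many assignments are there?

426

Let Aᵢ (for i ∈ {1, 2, 3}) be the placements that put server i in its forbidden rack. Any j of these fix j positions, leaving (6−j)! ways to fill the rest, and there are C(3,j) ways to pick which j.
By inclusion–exclusion, the number of valid placements is Σ_{j=0}^{3} (−1)^j C(3,j)·(6−j)!.
Computing: 720 − 360 + 72 − 6 = 426.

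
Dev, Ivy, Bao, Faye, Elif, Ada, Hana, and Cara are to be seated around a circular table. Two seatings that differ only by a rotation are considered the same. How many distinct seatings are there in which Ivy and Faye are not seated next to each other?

3600

All circular seatings of 8 people number (7)! = 5040.
Those with Ivy next to Faye: fuse the pair into one unit and seat 7 units around a circle — 2·(6)! = 1440.
Subtracting, 5040 − 1440 = 3600.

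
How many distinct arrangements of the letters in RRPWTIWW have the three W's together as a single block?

360

Treat the 3 copies of W as a single block. The multiset to arrange is then {WWW, I, P, R, R, T}, 6 items in all.
That gives (6)!/(2!) = 360 arrangements.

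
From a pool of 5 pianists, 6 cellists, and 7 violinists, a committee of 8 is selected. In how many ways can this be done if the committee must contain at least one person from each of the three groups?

With no constraint there are C(18,8) = 43758 possible selections.
Subtract selections that omit an entire group: no pianists → C(13,8) = 1287; no cellists → C(12,8) = 495; no violinists → C(11,8) = 165.
Add back selections omitting two groups (i.e. drawn from a single group): C(5,8) + C(6,8) + C(7,8) = 0.
By inclusion–exclusion: 43758 − 1947 + 0 = 41811.

41811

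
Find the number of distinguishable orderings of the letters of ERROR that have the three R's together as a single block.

6

Treat the 3 copies of R as a single block. The multiset to arrange is then {RRR, E, O}, 3 items in all.
All 3 items are distinct, so there are (3)! = 6 arrangements.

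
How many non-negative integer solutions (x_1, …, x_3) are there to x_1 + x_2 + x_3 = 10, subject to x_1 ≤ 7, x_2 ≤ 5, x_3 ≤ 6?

35

By stars and bars, unrestricted non-negative solutions to x_1+…+x_3 = 10 number C(10+2,2) = 66.
Subtract solutions that violate a single cap (substitute x_i' = x_i − (cap_i+1)): x_1 ≥ 8 gives C(4,2) = 6; x_2 ≥ 6 gives C(6,2) = 15; x_3 ≥ 7 gives C(5,2) = 10. Together 31.
No two caps can be exceeded simultaneously, so the pair terms are all 0.
By inclusion–exclusion the count is 66 − 31 + 0 = 35.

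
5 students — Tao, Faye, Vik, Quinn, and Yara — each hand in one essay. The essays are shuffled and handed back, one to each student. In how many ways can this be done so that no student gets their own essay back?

44

Let Aᵢ be the assignments in which student i gets their own essay. We want the size of the complement of A₁∪…∪A_5.
By inclusion–exclusion this is Σ_{j=0}^{5} (−1)^j C(5,j)·(5−j)!.
Computing: 120 − 120 + 60 − 20 + 5 − 1 = 44.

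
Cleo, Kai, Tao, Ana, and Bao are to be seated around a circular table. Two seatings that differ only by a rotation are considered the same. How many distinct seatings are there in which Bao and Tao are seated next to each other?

Treat {Bao, Tao} as one unit (2 internal orders) and seat the resulting 4 units around the table: (3)! circular arrangements.
So 2 × (3)! = 2 × 6 = 12.

12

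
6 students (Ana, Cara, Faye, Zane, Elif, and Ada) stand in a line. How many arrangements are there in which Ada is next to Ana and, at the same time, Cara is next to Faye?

Treat {Ada,Ana} as one block (2 orders) and {Cara,Faye} as another (2 orders).
That leaves 4 units to arrange: 2 × 2 × 4! = 4 × 24 = 96.

96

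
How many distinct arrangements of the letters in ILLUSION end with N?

1260

Fix N in the last position and arrange the remaining 7 letters.
Those 7 letters have I appearing twice and L appearing twice, giving (7)!/(2!·2!) = 1260.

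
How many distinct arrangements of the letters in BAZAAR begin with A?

60

Fix A in the first position and arrange the remaining 5 letters.
Those 5 letters have A appearing twice, giving (5)!/(2!) = 60.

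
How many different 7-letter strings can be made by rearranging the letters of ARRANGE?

ARRANGE has 7 letters with A appearing twice and R appearing twice.
So there are 7! / (2!·2!) = 1260 distinguishable arrangements.

1260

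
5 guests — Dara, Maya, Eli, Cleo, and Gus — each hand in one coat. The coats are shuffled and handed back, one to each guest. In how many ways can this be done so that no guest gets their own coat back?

Let Aᵢ be the assignments in which guest i gets their own coat. We want the size of the complement of A₁∪…∪A_5.
By inclusion–exclusion this is Σ_{j=0}^{5} (−1)^j C(5,j)·(5−j)!.
Computing: 120 − 120 + 60 − 20 + 5 − 1 = 44.

44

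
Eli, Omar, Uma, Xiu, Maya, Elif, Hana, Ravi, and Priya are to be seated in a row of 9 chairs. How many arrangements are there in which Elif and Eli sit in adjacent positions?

Place the 7 others and the Elif-Eli pair as 8 objects in a line; the pair has 2 internal arrangements.
That gives 2 × 8! = 2 × 40320 = 80640.

80640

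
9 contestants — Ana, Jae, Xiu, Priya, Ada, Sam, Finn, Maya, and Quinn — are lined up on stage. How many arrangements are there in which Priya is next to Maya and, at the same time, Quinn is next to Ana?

20160

Treat {Priya,Maya} as one block (2 orders) and {Quinn,Ana} as another (2 orders).
That leaves 7 units to arrange: 2 × 2 × 7! = 4 × 5040 = 20160.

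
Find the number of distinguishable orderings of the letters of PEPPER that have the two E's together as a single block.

Treat the 2 copies of E as a single block. The multiset to arrange is then {EE, P, P, P, R}, 5 items in all.
That gives (5)!/(3!) = 20 arrangements.

20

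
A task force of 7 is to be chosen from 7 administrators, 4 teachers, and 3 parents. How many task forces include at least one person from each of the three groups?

With no constraint there are C(14,7) = 3432 possible selections.
Subtract selections that omit an entire group: no administrators → C(7,7) = 1; no teachers → C(10,7) = 120; no parents → C(11,7) = 330.
Add back selections omitting two groups (i.e. drawn from a single group): C(7,7) + C(4,7) + C(3,7) = 1.
By inclusion–exclusion: 3432 − 451 + 1 = 2982.

2982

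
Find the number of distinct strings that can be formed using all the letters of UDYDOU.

UDYDOU has 6 letters with D appearing twice and U appearing twice.
The number of distinct arrangements is 6!/(2!·2!) = 720/4 = 180.

180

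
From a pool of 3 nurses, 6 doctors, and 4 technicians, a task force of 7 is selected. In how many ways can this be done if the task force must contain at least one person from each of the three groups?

1559

With no constraint there are C(13,7) = 1716 possible selections.
Subtract selections that omit an entire group: no nurses → C(10,7) = 120; no doctors → C(7,7) = 1; no technicians → C(9,7) = 36.
Add back selections omitting two groups (i.e. drawn from a single group): C(3,7) + C(6,7) + C(4,7) = 0.
By inclusion–exclusion: 1716 − 157 + 0 = 1559.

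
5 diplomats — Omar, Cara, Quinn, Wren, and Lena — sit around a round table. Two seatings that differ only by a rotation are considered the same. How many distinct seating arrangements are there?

24

Seat Omar anywhere (absorbing the rotational symmetry), then permute the other 4: (4)! = 24.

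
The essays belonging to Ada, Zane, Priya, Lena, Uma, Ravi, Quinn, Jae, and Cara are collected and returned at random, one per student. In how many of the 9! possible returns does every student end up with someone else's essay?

This is the derangement count D_9: permutations of 9 items with no fixed point.
By inclusion–exclusion this is Σ_{j=0}^{9} (−1)^j C(9,j)·(9−j)!.
Computing: 362880 − 362880 + 181440 − 60480 + 15120 − 3024 + 504 − 72 + 9 − 1 = 133496.

133496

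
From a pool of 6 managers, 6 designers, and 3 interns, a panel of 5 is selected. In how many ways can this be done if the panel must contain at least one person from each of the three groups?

Total 5-person selections from all 15: C(15,5) = 3003.
Selections missing a whole group: no managers → C(9,5) = 126; no designers → C(9,5) = 126; no interns → C(12,5) = 792.
Add back selections omitting two groups (i.e. drawn from a single group): C(6,5) + C(6,5) + C(3,5) = 12.
By inclusion–exclusion: 3003 − 1044 + 12 = 1971.

1971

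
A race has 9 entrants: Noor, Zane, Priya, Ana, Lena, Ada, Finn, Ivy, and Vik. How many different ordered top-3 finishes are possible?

This is an ordered selection of 3 from 9: P(9,3).
That gives 9 × 8 × 7 = 504.

504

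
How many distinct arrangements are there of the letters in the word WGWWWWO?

Letter multiplicities in WGWWWWO: G×1, O×1, W×5.
The number of distinct arrangements is 7!/(5!) = 5040/120 = 42.

42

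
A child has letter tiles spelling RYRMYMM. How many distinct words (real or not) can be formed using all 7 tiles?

Letter multiplicities in RYRMYMM: M×3, R×2, Y×2.
The number of distinct arrangements is 7!/(3!·2!·2!) = 5040/24 = 210.

210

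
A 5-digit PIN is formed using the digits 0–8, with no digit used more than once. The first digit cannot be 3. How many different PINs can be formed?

13440

The first digit has 9−1 = 8 choices (anything except 3).
The remaining 4 digits are filled from the other 8 symbols without repetition: 8 × 7 × 6 × 5 = 1680.
Total: 8 × 1680 = 13440.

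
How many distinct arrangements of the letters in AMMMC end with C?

4

With the last slot taken by C, it remains to arrange the other 4 letters (AMMM).
Those 4 letters have M appearing 3 times, giving (4)!/(3!) = 4.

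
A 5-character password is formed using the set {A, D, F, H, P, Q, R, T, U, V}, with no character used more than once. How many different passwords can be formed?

30240

Choose and order 5 of the 10 symbols: the first character has 10 options, the next 9, and so on down to 6.
10 × 9 × 8 × 7 × 6 = 30240.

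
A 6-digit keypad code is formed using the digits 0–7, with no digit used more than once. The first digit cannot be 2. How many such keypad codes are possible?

The first digit has 8−1 = 7 choices (anything except 2).
The remaining 5 digits are filled from the other 7 symbols without repetition: 7 × 6 × 5 × 4 × 3 = 2520.
Total: 7 × 2520 = 17640.

17640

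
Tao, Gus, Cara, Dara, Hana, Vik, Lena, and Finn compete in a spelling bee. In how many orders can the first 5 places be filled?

6720

This is an ordered selection of 5 from 8: P(8,5).
That gives 8 × 7 × 6 × 5 × 4 = 6720.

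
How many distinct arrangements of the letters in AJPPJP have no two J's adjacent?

40

Total arrangements of AJPPJP: 6!/(3!·2!) = 60.
If the two J's are adjacent, glue them into one block, leaving 5 items to arrange: (5)!/(3!) = 20 ways.
Subtracting, 60 − 20 = 40 arrangements keep the J's apart.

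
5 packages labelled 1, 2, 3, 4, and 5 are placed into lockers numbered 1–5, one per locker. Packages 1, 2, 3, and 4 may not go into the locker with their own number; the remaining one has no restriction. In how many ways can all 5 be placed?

53

Let Aᵢ (for 1 ≤ i ≤ 4) be the placements that put package i in its forbidden locker. Any j of these fix j positions, leaving (5−j)! ways to fill the rest, and there are C(4,j) ways to pick which j.
By inclusion–exclusion, the number of valid placements is Σ_{j=0}^{4} (−1)^j C(4,j)·(5−j)!.
Computing: 120 − 96 + 36 − 8 + 1 = 53.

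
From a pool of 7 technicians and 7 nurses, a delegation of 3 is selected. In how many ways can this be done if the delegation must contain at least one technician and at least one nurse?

294

With no constraint there are C(14,3) = 364 possible selections.
Subtract selections that omit an entire group: no technicians → C(7,3) = 35; no nurses → C(7,3) = 35.
Both groups omitted at once is impossible, so 364 − 70 = 294.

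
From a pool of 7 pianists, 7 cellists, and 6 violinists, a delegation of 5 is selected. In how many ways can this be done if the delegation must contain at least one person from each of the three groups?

10976

With no constraint there are C(20,5) = 15504 possible selections.
Selections missing a whole group: no pianists → C(13,5) = 1287; no cellists → C(13,5) = 1287; no violinists → C(14,5) = 2002.
Add back selections omitting two groups (i.e. drawn from a single group): C(7,5) + C(7,5) + C(6,5) = 48.
By inclusion–exclusion: 15504 − 4576 + 48 = 10976.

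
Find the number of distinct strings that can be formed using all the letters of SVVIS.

30

SVVIS has 5 letters with S appearing twice and V appearing twice.
So there are 5! / (2!·2!) = 30 distinguishable arrangements.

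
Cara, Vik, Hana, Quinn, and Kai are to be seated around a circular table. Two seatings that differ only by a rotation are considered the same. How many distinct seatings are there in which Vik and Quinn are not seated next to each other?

All circular seatings of 5 people number (4)! = 24.
Those with Vik next to Quinn: fuse the pair into one unit and seat 4 units around a circle — 2·(3)! = 12.
Subtracting, 24 − 12 = 12.

12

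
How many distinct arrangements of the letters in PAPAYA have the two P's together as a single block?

Treat the 2 copies of P as a single block. The multiset to arrange is then {PP, A, A, A, Y}, 5 items in all.
That gives (5)!/(3!) = 20 arrangements.

20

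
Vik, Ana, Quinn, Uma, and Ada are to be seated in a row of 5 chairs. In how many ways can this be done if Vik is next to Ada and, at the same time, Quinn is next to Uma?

Treat {Vik,Ada} as one block (2 orders) and {Quinn,Uma} as another (2 orders).
That leaves 3 units to arrange: 2 × 2 × 3! = 4 × 6 = 24.

24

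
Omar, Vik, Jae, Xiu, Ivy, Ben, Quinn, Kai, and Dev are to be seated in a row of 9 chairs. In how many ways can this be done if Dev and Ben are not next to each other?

There are 9! = 362880 arrangements in all. If Dev and Ben are adjacent, merging them into one block gives 2·(8)! = 80640 arrangements.
So 362880 − 80640 = 282240 arrangements keep them apart.

282240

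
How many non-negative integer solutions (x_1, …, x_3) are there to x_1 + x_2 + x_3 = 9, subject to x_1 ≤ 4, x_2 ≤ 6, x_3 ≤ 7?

Ignoring the caps, the number of non-negative solutions to x_1+…+x_3 = 9 is C(11,2) = 55.
Subtract solutions that violate a single cap (substitute x_i' = x_i − (cap_i+1)): x_1 ≥ 5 gives C(6,2) = 15; x_2 ≥ 7 gives C(4,2) = 6; x_3 ≥ 8 gives C(3,2) = 3. Together 24.
No two caps can be exceeded simultaneously, so the pair terms are all 0.
By inclusion–exclusion the count is 55 − 24 + 0 = 31.

31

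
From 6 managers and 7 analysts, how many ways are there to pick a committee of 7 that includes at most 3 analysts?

Split by how many analysts are chosen (0 through 3).
Sum: C(7,0)·C(6,7) + C(7,1)·C(6,6) + C(7,2)·C(6,5) + C(7,3)·C(6,4) = 0 + 7 + 126 + 525 = 658.

658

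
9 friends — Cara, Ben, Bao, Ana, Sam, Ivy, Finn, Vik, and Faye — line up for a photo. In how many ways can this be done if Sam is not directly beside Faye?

282240

There are 9! = 362880 arrangements in all. If Sam and Faye are adjacent, merging them into one block gives 2·(8)! = 80640 arrangements.
Complementary counting: 362880 − 80640 = 282240.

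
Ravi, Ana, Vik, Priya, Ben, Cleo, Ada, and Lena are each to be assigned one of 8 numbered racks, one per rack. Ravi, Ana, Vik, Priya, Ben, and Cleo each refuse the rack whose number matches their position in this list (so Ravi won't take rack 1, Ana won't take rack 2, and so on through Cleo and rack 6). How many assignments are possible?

Let Aᵢ (for 1 ≤ i ≤ 6) be the placements that put person i in their forbidden rack. Any j of these fix j positions, leaving (8−j)! ways to fill the rest, and there are C(6,j) ways to pick which j.
By inclusion–exclusion, the number of valid placements is Σ_{j=0}^{6} (−1)^j C(6,j)·(8−j)!.
Computing: 40320 − 30240 + 10800 − 2400 + 360 − 36 + 2 = 18806.

18806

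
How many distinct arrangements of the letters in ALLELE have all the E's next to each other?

Treat the 2 copies of E as a single block. The multiset to arrange is then {EE, A, L, L, L}, 5 items in all.
That gives (5)!/(3!) = 20 arrangements.

20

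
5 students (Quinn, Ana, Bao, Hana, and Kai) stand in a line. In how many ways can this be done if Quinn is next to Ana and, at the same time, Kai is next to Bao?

Treat {Quinn,Ana} as one block (2 orders) and {Kai,Bao} as another (2 orders).
That leaves 3 units to arrange: 2 × 2 × 3! = 4 × 6 = 24.

24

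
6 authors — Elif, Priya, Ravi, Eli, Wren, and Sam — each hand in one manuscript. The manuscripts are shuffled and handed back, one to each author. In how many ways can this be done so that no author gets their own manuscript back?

265

Let Aᵢ be the assignments in which author i gets their own manuscript. We want the size of the complement of A₁∪…∪A_6.
By inclusion–exclusion this is Σ_{j=0}^{6} (−1)^j C(6,j)·(6−j)!.
Computing: 720 − 720 + 360 − 120 + 30 − 6 + 1 = 265.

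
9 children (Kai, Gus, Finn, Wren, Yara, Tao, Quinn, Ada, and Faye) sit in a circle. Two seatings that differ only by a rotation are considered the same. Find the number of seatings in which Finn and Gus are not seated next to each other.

Without the restriction there are (8)! = 40320 seatings.
Seatings with Finn beside Gus: treat them as a block with 2 internal orders, giving 2 × (7)! = 10080.
Subtracting, 40320 − 10080 = 30240.

30240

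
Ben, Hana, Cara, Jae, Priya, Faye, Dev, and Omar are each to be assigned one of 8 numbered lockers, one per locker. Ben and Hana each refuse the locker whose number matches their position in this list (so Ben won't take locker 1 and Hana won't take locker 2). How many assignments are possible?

30960

Let Aᵢ (for i ∈ {1, 2}) be the placements that put person i in their forbidden locker. Any j of these fix j positions, leaving (8−j)! ways to fill the rest, and there are C(2,j) ways to pick which j.
By inclusion–exclusion, the number of valid placements is Σ_{j=0}^{2} (−1)^j C(2,j)·(8−j)!.
Computing: 40320 − 10080 + 720 = 30960.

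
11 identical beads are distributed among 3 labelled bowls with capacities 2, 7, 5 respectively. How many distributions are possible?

Without the upper bounds there are C(13,2) = 78 ways to split 11 among 3 bowls.
Subtract solutions that violate a single cap (substitute x_i' = x_i − (cap_i+1)): x_1 ≥ 3 gives C(10,2) = 45; x_2 ≥ 8 gives C(5,2) = 10; x_3 ≥ 6 gives C(7,2) = 21. Together 76.
Add back pairs where two caps are both exceeded: 1 + 6 + 0 = 7.
By inclusion–exclusion the count is 78 − 76 + 7 = 9.

9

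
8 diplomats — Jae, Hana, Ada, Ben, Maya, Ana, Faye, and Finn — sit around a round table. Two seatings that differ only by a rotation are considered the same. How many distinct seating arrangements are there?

Around a circle, 8 distinct people have 8!/8 = (7)! = 5040 rotationally distinct seatings.

5040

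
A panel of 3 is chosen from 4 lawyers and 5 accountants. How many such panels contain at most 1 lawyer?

Split by how many lawyers are chosen (0 through 1).
Sum: C(4,0)·C(5,3) + C(4,1)·C(5,2) = 10 + 40 = 50.

50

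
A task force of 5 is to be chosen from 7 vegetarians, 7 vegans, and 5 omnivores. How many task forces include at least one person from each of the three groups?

8085

Unrestricted: C(19,5) = 11628 ways to pick any 5 of the 19.
Subtract selections that omit an entire group: no vegetarians → C(12,5) = 792; no vegans → C(12,5) = 792; no omnivores → C(14,5) = 2002.
Add back selections omitting two groups (i.e. drawn from a single group): C(7,5) + C(7,5) + C(5,5) = 43.
By inclusion–exclusion: 11628 − 3586 + 43 = 8085.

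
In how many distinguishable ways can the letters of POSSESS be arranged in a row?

Letter multiplicities in POSSESS: E×1, O×1, P×1, S×4.
The number of distinct arrangements is 7!/(4!) = 5040/24 = 210.

210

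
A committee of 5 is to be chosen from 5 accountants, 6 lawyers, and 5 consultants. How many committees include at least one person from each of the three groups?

Total 5-person selections from all 16: C(16,5) = 4368.
Subtract selections that omit an entire group: no accountants → C(11,5) = 462; no lawyers → C(10,5) = 252; no consultants → C(11,5) = 462.
Add back selections omitting two groups (i.e. drawn from a single group): C(5,5) + C(6,5) + C(5,5) = 8.
By inclusion–exclusion: 4368 − 1176 + 8 = 3200.

3200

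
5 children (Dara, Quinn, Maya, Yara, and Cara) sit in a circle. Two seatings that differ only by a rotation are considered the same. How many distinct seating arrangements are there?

Around a circle, 5 distinct people have 5!/5 = (4)! = 24 rotationally distinct seatings.

24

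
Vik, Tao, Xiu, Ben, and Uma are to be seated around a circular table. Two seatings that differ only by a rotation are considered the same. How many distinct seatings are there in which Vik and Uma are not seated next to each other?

All circular seatings of 5 people number (4)! = 24.
Those with Vik next to Uma: fuse the pair into one unit and seat 4 units around a circle — 2·(3)! = 12.
Subtracting, 24 − 12 = 12.

12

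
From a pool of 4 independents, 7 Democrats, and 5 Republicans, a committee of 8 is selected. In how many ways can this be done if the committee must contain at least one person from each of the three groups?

12201

Total 8-person selections from all 16: C(16,8) = 12870.
Subtract selections that omit an entire group: no independents → C(12,8) = 495; no Democrats → C(9,8) = 9; no Republicans → C(11,8) = 165.
Add back selections omitting two groups (i.e. drawn from a single group): C(4,8) + C(7,8) + C(5,8) = 0.
By inclusion–exclusion: 12870 − 669 + 0 = 12201.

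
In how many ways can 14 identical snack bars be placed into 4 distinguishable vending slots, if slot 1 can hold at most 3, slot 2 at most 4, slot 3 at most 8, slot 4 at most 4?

Without the upper bounds there are C(17,3) = 680 ways to split 14 among 4 vending slots.
Subtract solutions that violate a single cap (substitute x_i' = x_i − (cap_i+1)): x_1 ≥ 4 gives C(13,3) = 286; x_2 ≥ 5 gives C(12,3) = 220; x_3 ≥ 9 gives C(8,3) = 56; x_4 ≥ 5 gives C(12,3) = 220. Together 782.
Add back pairs where two caps are both exceeded: 56 + 4 + 56 + 1 + 35 + 1 = 153.
Subtract triples: 0 + 1 + 0 + 0 = 1.
By inclusion–exclusion the count is 680 − 782 + 153 − 1 = 50.

50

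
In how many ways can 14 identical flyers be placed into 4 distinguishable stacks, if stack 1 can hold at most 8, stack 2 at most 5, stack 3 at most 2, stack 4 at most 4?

Ignoring the caps, the number of non-negative solutions to x_1+…+x_4 = 14 is C(17,3) = 680.
Subtract solutions that violate a single cap (substitute x_i' = x_i − (cap_i+1)): x_1 ≥ 9 gives C(8,3) = 56; x_2 ≥ 6 gives C(11,3) = 165; x_3 ≥ 3 gives C(14,3) = 364; x_4 ≥ 5 gives C(12,3) = 220. Together 805.
Add back pairs where two caps are both exceeded: 0 + 10 + 1 + 56 + 20 + 84 = 171.
Subtract triples: 0 + 0 + 0 + 1 = 1.
By inclusion–exclusion the count is 680 − 805 + 171 − 1 = 45.

45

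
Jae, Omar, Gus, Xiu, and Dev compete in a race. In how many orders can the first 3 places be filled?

60

There are 5 choices for 1st place, 4 for 2nd, and 3 for 3rd.
That gives 5 × 4 × 3 = 60.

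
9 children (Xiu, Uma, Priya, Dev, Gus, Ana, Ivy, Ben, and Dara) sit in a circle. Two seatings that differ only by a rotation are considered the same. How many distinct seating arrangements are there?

Fix one person's seat to break rotational symmetry; the remaining 8 people can be arranged in (8)! = 40320 ways.

40320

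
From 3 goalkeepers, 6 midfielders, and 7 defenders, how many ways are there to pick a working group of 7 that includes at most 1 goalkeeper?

6864

Split by how many goalkeepers are chosen (0 through 1).
Sum: C(3,0)·C(13,7) + C(3,1)·C(13,6) = 1716 + 5148 = 6864.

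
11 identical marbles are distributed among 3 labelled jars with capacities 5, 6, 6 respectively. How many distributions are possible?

Without the upper bounds there are C(13,2) = 78 ways to split 11 among 3 jars.
Subtract solutions that violate a single cap (substitute x_i' = x_i − (cap_i+1)): x_1 ≥ 6 gives C(7,2) = 21; x_2 ≥ 7 gives C(6,2) = 15; x_3 ≥ 7 gives C(6,2) = 15. Together 51.
No two caps can be exceeded simultaneously, so the pair terms are all 0.
By inclusion–exclusion the count is 78 − 51 + 0 = 27.

27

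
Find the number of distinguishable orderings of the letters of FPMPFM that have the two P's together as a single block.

Treat the 2 copies of P as a single block. The multiset to arrange is then {PP, F, F, M, M}, 5 items in all.
That gives (5)!/(2!·2!) = 30 arrangements.

30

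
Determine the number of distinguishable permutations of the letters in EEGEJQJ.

EEGEJQJ has 7 letters with E appearing 3 times and J appearing twice.
So there are 7! / (3!·2!) = 420 distinguishable arrangements.

420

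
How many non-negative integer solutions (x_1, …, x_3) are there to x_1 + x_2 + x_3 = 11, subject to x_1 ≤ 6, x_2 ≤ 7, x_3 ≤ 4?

By stars and bars, unrestricted non-negative solutions to x_1+…+x_3 = 11 number C(11+2,2) = 78.
Subtract solutions that violate a single cap (substitute x_i' = x_i − (cap_i+1)): x_1 ≥ 7 gives C(6,2) = 15; x_2 ≥ 8 gives C(5,2) = 10; x_3 ≥ 5 gives C(8,2) = 28. Together 53.
No two caps can be exceeded simultaneously, so the pair terms are all 0.
By inclusion–exclusion the count is 78 − 53 + 0 = 25.

25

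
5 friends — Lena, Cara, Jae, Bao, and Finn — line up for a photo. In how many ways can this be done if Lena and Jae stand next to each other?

48

Glue Lena and Jae into one block (2 internal orders), leaving 4 units to arrange in a row.
That gives 2 × 4! = 2 × 24 = 48.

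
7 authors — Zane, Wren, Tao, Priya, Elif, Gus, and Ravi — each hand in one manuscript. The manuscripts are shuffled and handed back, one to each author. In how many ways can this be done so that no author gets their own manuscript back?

1854

Let Aᵢ be the assignments in which author i gets their own manuscript. We want the size of the complement of A₁∪…∪A_7.
By inclusion–exclusion this is Σ_{j=0}^{7} (−1)^j C(7,j)·(7−j)!.
Computing: 5040 − 5040 + 2520 − 840 + 210 − 42 + 7 − 1 = 1854.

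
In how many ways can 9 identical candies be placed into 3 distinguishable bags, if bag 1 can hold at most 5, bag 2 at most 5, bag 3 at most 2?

9

Ignoring the caps, the number of non-negative solutions to x_1+…+x_3 = 9 is C(11,2) = 55.
Subtract solutions that violate a single cap (substitute x_i' = x_i − (cap_i+1)): x_1 ≥ 6 gives C(5,2) = 10; x_2 ≥ 6 gives C(5,2) = 10; x_3 ≥ 3 gives C(8,2) = 28. Together 48.
Add back pairs where two caps are both exceeded: 0 + 1 + 1 = 2.
By inclusion–exclusion the count is 55 − 48 + 2 = 9.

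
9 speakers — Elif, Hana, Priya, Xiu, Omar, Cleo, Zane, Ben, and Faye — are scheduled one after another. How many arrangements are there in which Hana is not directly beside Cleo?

282240

Of the 9! = 362880 arrangements, those with Hana and Cleo adjacent number 2 × 8! = 80640 (treat the pair as a block with 2 internal orders).
Complementary counting: 362880 − 80640 = 282240.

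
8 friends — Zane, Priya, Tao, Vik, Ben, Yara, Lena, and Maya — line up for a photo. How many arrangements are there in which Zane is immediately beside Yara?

10080

Treat {Zane, Yara} as a single unit. There are 7 units to order, and the pair itself can be ordered 2 ways.
So the count is 2·(7)! = 10080.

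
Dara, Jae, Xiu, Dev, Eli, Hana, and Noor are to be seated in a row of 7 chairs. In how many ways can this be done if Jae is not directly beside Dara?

3600

Of the 7! = 5040 arrangements, those with Jae and Dara adjacent number 2 × 6! = 1440 (treat the pair as a block with 2 internal orders).
So 5040 − 1440 = 3600 arrangements keep them apart.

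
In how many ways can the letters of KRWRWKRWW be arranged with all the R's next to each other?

105

Treat the 3 copies of R as a single block. The multiset to arrange is then {RRR, K, K, W, W, W, W}, 7 items in all.
That gives (7)!/(4!·2!) = 105 arrangements.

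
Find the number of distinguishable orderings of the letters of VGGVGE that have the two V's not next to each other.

40

There are 6!/(3!·2!) = 60 arrangements of VGGVGE in total.
Arrangements with the V's together: treat VV as one letter, giving (5)!/(3!) = 20.
Subtracting, 60 − 20 = 40 arrangements keep the V's apart.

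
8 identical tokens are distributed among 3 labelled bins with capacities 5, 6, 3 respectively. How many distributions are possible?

Ignoring the caps, the number of non-negative solutions to x_1+…+x_3 = 8 is C(10,2) = 45.
Subtract solutions that violate a single cap (substitute x_i' = x_i − (cap_i+1)): x_1 ≥ 6 gives C(4,2) = 6; x_2 ≥ 7 gives C(3,2) = 3; x_3 ≥ 4 gives C(6,2) = 15. Together 24.
No two caps can be exceeded simultaneously, so the pair terms are all 0.
By inclusion–exclusion the count is 45 − 24 + 0 = 21.

21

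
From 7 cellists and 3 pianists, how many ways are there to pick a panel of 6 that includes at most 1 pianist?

Split by how many pianists are chosen (0 through 1).
Sum: C(3,0)·C(7,6) + C(3,1)·C(7,5) = 7 + 63 = 70.

70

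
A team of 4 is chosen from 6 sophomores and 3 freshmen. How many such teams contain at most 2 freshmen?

120

Split by how many freshmen are chosen (0 through 2).
Sum: C(3,0)·C(6,4) + C(3,1)·C(6,3) + C(3,2)·C(6,2) = 15 + 60 + 45 = 120.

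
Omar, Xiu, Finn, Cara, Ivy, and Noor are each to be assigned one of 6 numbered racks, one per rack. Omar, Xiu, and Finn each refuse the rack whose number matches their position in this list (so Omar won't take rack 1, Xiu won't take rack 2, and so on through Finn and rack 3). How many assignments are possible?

426

Let Aᵢ (for i ∈ {1, 2, 3}) be the placements that put person i in their forbidden rack. Any j of these fix j positions, leaving (6−j)! ways to fill the rest, and there are C(3,j) ways to pick which j.
By inclusion–exclusion, the number of valid placements is Σ_{j=0}^{3} (−1)^j C(3,j)·(6−j)!.
Computing: 720 − 360 + 72 − 6 = 426.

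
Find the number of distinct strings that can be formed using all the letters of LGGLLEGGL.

LGGLLEGGL has 9 letters with G appearing 4 times and L appearing 4 times.
Dividing 9! = 362880 by 4!·4! = 576 for the repeated letters gives 630.

630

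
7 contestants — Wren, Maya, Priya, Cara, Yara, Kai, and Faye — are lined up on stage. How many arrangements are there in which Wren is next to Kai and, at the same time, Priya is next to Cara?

480

Treat {Wren,Kai} as one block (2 orders) and {Priya,Cara} as another (2 orders).
That leaves 5 units to arrange: 2 × 2 × 5! = 4 × 120 = 480.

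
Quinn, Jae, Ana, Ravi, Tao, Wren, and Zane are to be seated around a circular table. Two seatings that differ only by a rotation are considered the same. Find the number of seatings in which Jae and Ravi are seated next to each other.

240

Treat {Jae, Ravi} as one unit (2 internal orders) and seat the resulting 6 units around the table: (5)! circular arrangements.
So 2 × (5)! = 2 × 120 = 240.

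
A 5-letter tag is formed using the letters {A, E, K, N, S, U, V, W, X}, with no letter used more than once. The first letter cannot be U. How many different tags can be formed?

The first letter has 9−1 = 8 choices (anything except U).
The remaining 4 letters are filled from the other 8 symbols without repetition: 8 × 7 × 6 × 5 = 1680.
Total: 8 × 1680 = 13440.

13440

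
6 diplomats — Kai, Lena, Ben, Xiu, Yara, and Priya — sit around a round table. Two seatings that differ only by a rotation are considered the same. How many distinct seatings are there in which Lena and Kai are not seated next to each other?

Without the restriction there are (5)! = 120 seatings.
Those with Lena next to Kai: fuse the pair into one unit and seat 5 units around a circle — 2·(4)! = 48.
Subtracting, 120 − 48 = 72.

72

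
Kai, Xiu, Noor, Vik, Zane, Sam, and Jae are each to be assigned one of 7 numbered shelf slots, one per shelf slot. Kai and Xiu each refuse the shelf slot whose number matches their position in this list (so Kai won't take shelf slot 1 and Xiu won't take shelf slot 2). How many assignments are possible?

3720

Let Aᵢ (for i ∈ {1, 2}) be the placements that put person i in their forbidden shelf slot. Any j of these fix j positions, leaving (7−j)! ways to fill the rest, and there are C(2,j) ways to pick which j.
By inclusion–exclusion, the number of valid placements is Σ_{j=0}^{2} (−1)^j C(2,j)·(7−j)!.
Computing: 5040 − 1440 + 120 = 3720.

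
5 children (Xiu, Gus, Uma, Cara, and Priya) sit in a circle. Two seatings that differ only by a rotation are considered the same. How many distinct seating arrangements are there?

Around a circle, 5 distinct people have 5!/5 = (4)! = 24 rotationally distinct seatings.

24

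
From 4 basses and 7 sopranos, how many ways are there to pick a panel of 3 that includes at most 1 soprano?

Split by how many sopranos are chosen (0 through 1).
Sum: C(7,0)·C(4,3) + C(7,1)·C(4,2) = 4 + 42 = 46.

46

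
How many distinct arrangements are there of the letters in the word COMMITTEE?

Letter multiplicities in COMMITTEE: C×1, E×2, I×1, M×2, O×1, T×2.
So there are 9! / (2!·2!·2!) = 45360 distinguishable arrangements.

45360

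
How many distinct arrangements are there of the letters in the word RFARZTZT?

5040

The 8 letters of RFARZTZT have repeats: R appearing twice, T appearing twice, and Z appearing twice.
So there are 8! / (2!·2!·2!) = 5040 distinguishable arrangements.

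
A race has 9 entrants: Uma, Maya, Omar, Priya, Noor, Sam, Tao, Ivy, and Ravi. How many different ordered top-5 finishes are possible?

There are 9 choices for 1st place, 8 for 2nd, and so on down to 5 for position 5.
That gives 9 × 8 × 7 × 6 × 5 = 15120.

15120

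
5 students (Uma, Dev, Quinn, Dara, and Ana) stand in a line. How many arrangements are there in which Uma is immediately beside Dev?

Glue Uma and Dev into one block (2 internal orders), leaving 4 units to arrange in a row.
That gives 2 × 4! = 2 × 24 = 48.

48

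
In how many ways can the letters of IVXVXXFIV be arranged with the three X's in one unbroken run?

Treat the 3 copies of X as a single block. The multiset to arrange is then {XXX, F, I, I, V, V, V}, 7 items in all.
That gives (7)!/(3!·2!) = 420 arrangements.

420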